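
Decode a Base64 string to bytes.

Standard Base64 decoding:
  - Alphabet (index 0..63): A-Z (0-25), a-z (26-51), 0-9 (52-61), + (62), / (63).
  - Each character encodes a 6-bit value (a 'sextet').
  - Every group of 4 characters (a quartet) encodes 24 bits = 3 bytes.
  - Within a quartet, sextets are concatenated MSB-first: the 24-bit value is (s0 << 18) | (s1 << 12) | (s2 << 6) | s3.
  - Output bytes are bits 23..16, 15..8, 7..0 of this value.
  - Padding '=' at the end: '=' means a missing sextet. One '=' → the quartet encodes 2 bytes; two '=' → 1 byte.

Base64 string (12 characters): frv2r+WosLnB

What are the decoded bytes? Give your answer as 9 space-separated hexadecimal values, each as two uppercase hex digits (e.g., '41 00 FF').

Answer: 7E BB F6 AF E5 A8 B0 B9 C1

Derivation:
After char 0 ('f'=31): chars_in_quartet=1 acc=0x1F bytes_emitted=0
After char 1 ('r'=43): chars_in_quartet=2 acc=0x7EB bytes_emitted=0
After char 2 ('v'=47): chars_in_quartet=3 acc=0x1FAEF bytes_emitted=0
After char 3 ('2'=54): chars_in_quartet=4 acc=0x7EBBF6 -> emit 7E BB F6, reset; bytes_emitted=3
After char 4 ('r'=43): chars_in_quartet=1 acc=0x2B bytes_emitted=3
After char 5 ('+'=62): chars_in_quartet=2 acc=0xAFE bytes_emitted=3
After char 6 ('W'=22): chars_in_quartet=3 acc=0x2BF96 bytes_emitted=3
After char 7 ('o'=40): chars_in_quartet=4 acc=0xAFE5A8 -> emit AF E5 A8, reset; bytes_emitted=6
After char 8 ('s'=44): chars_in_quartet=1 acc=0x2C bytes_emitted=6
After char 9 ('L'=11): chars_in_quartet=2 acc=0xB0B bytes_emitted=6
After char 10 ('n'=39): chars_in_quartet=3 acc=0x2C2E7 bytes_emitted=6
After char 11 ('B'=1): chars_in_quartet=4 acc=0xB0B9C1 -> emit B0 B9 C1, reset; bytes_emitted=9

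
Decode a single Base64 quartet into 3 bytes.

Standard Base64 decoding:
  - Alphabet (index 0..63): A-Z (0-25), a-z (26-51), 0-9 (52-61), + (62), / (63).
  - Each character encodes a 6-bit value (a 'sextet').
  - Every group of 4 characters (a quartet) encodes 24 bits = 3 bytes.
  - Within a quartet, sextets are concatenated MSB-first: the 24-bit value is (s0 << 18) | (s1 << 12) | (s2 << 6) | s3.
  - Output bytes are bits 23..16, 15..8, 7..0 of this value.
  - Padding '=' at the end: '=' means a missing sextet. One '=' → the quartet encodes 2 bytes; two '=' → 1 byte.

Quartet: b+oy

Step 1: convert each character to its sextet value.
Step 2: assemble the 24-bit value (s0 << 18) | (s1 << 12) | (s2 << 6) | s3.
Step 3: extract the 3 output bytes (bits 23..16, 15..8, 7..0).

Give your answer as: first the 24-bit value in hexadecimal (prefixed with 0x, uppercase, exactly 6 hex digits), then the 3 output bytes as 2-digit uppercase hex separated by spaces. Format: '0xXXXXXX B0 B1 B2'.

Sextets: b=27, +=62, o=40, y=50
24-bit: (27<<18) | (62<<12) | (40<<6) | 50
      = 0x6C0000 | 0x03E000 | 0x000A00 | 0x000032
      = 0x6FEA32
Bytes: (v>>16)&0xFF=6F, (v>>8)&0xFF=EA, v&0xFF=32

Answer: 0x6FEA32 6F EA 32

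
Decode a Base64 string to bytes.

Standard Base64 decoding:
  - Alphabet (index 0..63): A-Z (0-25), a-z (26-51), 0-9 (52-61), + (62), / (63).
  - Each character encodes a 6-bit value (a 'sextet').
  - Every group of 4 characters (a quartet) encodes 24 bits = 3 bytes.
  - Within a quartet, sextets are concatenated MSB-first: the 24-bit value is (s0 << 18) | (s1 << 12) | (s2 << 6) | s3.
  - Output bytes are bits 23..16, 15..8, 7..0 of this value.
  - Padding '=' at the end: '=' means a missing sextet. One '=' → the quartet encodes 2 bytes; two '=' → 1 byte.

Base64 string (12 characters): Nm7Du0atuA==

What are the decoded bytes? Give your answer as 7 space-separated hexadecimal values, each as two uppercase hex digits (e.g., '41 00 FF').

Answer: 36 6E C3 BB 46 AD B8

Derivation:
After char 0 ('N'=13): chars_in_quartet=1 acc=0xD bytes_emitted=0
After char 1 ('m'=38): chars_in_quartet=2 acc=0x366 bytes_emitted=0
After char 2 ('7'=59): chars_in_quartet=3 acc=0xD9BB bytes_emitted=0
After char 3 ('D'=3): chars_in_quartet=4 acc=0x366EC3 -> emit 36 6E C3, reset; bytes_emitted=3
After char 4 ('u'=46): chars_in_quartet=1 acc=0x2E bytes_emitted=3
After char 5 ('0'=52): chars_in_quartet=2 acc=0xBB4 bytes_emitted=3
After char 6 ('a'=26): chars_in_quartet=3 acc=0x2ED1A bytes_emitted=3
After char 7 ('t'=45): chars_in_quartet=4 acc=0xBB46AD -> emit BB 46 AD, reset; bytes_emitted=6
After char 8 ('u'=46): chars_in_quartet=1 acc=0x2E bytes_emitted=6
After char 9 ('A'=0): chars_in_quartet=2 acc=0xB80 bytes_emitted=6
Padding '==': partial quartet acc=0xB80 -> emit B8; bytes_emitted=7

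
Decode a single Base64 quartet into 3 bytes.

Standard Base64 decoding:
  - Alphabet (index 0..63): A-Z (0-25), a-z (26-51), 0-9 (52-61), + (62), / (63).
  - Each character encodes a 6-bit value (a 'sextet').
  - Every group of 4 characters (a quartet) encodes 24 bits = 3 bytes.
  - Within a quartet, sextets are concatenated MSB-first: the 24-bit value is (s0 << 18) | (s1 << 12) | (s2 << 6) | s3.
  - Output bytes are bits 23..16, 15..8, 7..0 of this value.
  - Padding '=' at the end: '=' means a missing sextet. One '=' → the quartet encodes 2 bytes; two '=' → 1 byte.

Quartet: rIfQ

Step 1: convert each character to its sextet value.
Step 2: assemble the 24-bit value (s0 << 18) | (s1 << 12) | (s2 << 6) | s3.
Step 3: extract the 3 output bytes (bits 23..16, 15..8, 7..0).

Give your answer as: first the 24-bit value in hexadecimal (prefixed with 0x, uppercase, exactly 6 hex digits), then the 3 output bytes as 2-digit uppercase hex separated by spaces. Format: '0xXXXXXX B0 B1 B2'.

Sextets: r=43, I=8, f=31, Q=16
24-bit: (43<<18) | (8<<12) | (31<<6) | 16
      = 0xAC0000 | 0x008000 | 0x0007C0 | 0x000010
      = 0xAC87D0
Bytes: (v>>16)&0xFF=AC, (v>>8)&0xFF=87, v&0xFF=D0

Answer: 0xAC87D0 AC 87 D0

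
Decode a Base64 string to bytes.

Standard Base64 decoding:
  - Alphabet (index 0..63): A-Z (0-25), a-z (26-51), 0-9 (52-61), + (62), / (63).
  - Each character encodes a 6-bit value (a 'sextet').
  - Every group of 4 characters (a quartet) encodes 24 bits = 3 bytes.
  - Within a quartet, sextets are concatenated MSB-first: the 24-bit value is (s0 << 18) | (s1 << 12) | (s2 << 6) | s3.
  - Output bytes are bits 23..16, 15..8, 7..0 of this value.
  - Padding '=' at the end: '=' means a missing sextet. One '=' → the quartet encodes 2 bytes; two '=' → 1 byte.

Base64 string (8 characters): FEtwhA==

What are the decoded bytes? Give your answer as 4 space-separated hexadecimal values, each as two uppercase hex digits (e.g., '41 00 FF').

Answer: 14 4B 70 84

Derivation:
After char 0 ('F'=5): chars_in_quartet=1 acc=0x5 bytes_emitted=0
After char 1 ('E'=4): chars_in_quartet=2 acc=0x144 bytes_emitted=0
After char 2 ('t'=45): chars_in_quartet=3 acc=0x512D bytes_emitted=0
After char 3 ('w'=48): chars_in_quartet=4 acc=0x144B70 -> emit 14 4B 70, reset; bytes_emitted=3
After char 4 ('h'=33): chars_in_quartet=1 acc=0x21 bytes_emitted=3
After char 5 ('A'=0): chars_in_quartet=2 acc=0x840 bytes_emitted=3
Padding '==': partial quartet acc=0x840 -> emit 84; bytes_emitted=4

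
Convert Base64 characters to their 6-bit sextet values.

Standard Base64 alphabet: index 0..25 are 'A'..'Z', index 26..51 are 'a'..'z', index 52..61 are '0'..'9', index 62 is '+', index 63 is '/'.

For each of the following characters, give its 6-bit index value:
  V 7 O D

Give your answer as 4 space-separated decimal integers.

Answer: 21 59 14 3

Derivation:
'V': A..Z range, ord('V') − ord('A') = 21
'7': 0..9 range, 52 + ord('7') − ord('0') = 59
'O': A..Z range, ord('O') − ord('A') = 14
'D': A..Z range, ord('D') − ord('A') = 3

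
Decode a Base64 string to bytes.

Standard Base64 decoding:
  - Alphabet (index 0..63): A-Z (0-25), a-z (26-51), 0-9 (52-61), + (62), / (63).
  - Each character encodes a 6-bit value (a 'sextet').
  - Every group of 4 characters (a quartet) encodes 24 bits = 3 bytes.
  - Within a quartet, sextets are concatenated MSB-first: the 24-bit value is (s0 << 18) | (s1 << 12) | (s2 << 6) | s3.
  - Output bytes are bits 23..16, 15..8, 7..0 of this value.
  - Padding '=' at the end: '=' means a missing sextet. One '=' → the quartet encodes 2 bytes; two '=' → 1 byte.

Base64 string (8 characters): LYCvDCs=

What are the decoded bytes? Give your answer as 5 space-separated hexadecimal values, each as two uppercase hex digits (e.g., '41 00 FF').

Answer: 2D 80 AF 0C 2B

Derivation:
After char 0 ('L'=11): chars_in_quartet=1 acc=0xB bytes_emitted=0
After char 1 ('Y'=24): chars_in_quartet=2 acc=0x2D8 bytes_emitted=0
After char 2 ('C'=2): chars_in_quartet=3 acc=0xB602 bytes_emitted=0
After char 3 ('v'=47): chars_in_quartet=4 acc=0x2D80AF -> emit 2D 80 AF, reset; bytes_emitted=3
After char 4 ('D'=3): chars_in_quartet=1 acc=0x3 bytes_emitted=3
After char 5 ('C'=2): chars_in_quartet=2 acc=0xC2 bytes_emitted=3
After char 6 ('s'=44): chars_in_quartet=3 acc=0x30AC bytes_emitted=3
Padding '=': partial quartet acc=0x30AC -> emit 0C 2B; bytes_emitted=5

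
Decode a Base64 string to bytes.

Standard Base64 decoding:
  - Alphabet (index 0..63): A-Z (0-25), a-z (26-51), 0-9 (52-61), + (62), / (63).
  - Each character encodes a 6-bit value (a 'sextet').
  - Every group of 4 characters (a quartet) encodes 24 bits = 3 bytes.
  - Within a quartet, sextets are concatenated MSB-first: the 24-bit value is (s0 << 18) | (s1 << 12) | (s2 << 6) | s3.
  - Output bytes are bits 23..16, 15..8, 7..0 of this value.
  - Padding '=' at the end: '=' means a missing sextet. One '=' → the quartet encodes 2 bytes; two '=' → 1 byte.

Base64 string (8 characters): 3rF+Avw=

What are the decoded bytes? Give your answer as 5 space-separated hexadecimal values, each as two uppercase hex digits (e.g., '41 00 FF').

After char 0 ('3'=55): chars_in_quartet=1 acc=0x37 bytes_emitted=0
After char 1 ('r'=43): chars_in_quartet=2 acc=0xDEB bytes_emitted=0
After char 2 ('F'=5): chars_in_quartet=3 acc=0x37AC5 bytes_emitted=0
After char 3 ('+'=62): chars_in_quartet=4 acc=0xDEB17E -> emit DE B1 7E, reset; bytes_emitted=3
After char 4 ('A'=0): chars_in_quartet=1 acc=0x0 bytes_emitted=3
After char 5 ('v'=47): chars_in_quartet=2 acc=0x2F bytes_emitted=3
After char 6 ('w'=48): chars_in_quartet=3 acc=0xBF0 bytes_emitted=3
Padding '=': partial quartet acc=0xBF0 -> emit 02 FC; bytes_emitted=5

Answer: DE B1 7E 02 FC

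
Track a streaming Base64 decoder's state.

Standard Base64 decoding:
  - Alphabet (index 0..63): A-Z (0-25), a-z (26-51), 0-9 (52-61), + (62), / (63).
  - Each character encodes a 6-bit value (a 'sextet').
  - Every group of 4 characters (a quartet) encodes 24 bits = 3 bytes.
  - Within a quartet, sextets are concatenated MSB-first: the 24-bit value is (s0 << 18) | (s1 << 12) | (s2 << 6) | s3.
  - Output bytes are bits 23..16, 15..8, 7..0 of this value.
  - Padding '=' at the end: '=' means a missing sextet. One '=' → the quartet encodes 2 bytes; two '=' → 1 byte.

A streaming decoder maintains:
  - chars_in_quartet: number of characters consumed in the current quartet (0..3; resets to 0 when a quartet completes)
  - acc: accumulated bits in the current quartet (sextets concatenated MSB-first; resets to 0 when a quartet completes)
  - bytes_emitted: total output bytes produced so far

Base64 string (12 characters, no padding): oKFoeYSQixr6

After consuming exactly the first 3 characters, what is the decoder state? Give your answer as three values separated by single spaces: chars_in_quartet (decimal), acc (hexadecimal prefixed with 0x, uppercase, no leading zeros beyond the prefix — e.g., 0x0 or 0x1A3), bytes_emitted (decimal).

Answer: 3 0x28285 0

Derivation:
After char 0 ('o'=40): chars_in_quartet=1 acc=0x28 bytes_emitted=0
After char 1 ('K'=10): chars_in_quartet=2 acc=0xA0A bytes_emitted=0
After char 2 ('F'=5): chars_in_quartet=3 acc=0x28285 bytes_emitted=0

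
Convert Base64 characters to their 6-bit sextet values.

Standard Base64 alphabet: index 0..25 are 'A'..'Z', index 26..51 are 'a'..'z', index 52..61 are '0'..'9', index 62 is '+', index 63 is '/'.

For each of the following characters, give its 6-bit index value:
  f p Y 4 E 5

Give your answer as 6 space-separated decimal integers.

'f': a..z range, 26 + ord('f') − ord('a') = 31
'p': a..z range, 26 + ord('p') − ord('a') = 41
'Y': A..Z range, ord('Y') − ord('A') = 24
'4': 0..9 range, 52 + ord('4') − ord('0') = 56
'E': A..Z range, ord('E') − ord('A') = 4
'5': 0..9 range, 52 + ord('5') − ord('0') = 57

Answer: 31 41 24 56 4 57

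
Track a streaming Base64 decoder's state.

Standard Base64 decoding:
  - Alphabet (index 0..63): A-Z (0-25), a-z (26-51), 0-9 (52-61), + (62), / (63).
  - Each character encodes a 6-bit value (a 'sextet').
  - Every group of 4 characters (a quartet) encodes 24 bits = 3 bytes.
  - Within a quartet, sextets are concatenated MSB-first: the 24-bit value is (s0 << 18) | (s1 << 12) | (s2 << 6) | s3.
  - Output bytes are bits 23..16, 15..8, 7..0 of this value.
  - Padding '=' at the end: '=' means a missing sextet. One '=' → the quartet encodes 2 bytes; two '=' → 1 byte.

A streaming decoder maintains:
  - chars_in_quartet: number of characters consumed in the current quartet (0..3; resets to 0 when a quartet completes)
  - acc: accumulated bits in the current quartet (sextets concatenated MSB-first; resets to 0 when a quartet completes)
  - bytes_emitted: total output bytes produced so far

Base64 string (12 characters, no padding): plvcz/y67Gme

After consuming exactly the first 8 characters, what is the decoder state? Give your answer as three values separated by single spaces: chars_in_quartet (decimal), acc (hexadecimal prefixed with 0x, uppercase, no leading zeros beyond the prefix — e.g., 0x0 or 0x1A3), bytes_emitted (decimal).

Answer: 0 0x0 6

Derivation:
After char 0 ('p'=41): chars_in_quartet=1 acc=0x29 bytes_emitted=0
After char 1 ('l'=37): chars_in_quartet=2 acc=0xA65 bytes_emitted=0
After char 2 ('v'=47): chars_in_quartet=3 acc=0x2996F bytes_emitted=0
After char 3 ('c'=28): chars_in_quartet=4 acc=0xA65BDC -> emit A6 5B DC, reset; bytes_emitted=3
After char 4 ('z'=51): chars_in_quartet=1 acc=0x33 bytes_emitted=3
After char 5 ('/'=63): chars_in_quartet=2 acc=0xCFF bytes_emitted=3
After char 6 ('y'=50): chars_in_quartet=3 acc=0x33FF2 bytes_emitted=3
After char 7 ('6'=58): chars_in_quartet=4 acc=0xCFFCBA -> emit CF FC BA, reset; bytes_emitted=6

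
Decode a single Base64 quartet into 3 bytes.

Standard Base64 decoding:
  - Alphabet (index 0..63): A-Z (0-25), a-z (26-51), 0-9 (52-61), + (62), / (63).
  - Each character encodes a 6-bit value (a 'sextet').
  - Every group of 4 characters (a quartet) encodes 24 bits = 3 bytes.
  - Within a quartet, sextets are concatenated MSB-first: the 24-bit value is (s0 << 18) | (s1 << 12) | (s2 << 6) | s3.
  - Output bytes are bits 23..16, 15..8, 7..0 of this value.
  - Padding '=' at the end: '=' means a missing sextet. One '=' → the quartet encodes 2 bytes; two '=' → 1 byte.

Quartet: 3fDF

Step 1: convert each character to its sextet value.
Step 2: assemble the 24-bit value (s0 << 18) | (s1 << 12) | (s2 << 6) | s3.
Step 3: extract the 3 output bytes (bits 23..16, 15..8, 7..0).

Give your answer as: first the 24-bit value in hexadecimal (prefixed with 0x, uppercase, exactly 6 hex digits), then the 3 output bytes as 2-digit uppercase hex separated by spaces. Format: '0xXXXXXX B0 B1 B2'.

Sextets: 3=55, f=31, D=3, F=5
24-bit: (55<<18) | (31<<12) | (3<<6) | 5
      = 0xDC0000 | 0x01F000 | 0x0000C0 | 0x000005
      = 0xDDF0C5
Bytes: (v>>16)&0xFF=DD, (v>>8)&0xFF=F0, v&0xFF=C5

Answer: 0xDDF0C5 DD F0 C5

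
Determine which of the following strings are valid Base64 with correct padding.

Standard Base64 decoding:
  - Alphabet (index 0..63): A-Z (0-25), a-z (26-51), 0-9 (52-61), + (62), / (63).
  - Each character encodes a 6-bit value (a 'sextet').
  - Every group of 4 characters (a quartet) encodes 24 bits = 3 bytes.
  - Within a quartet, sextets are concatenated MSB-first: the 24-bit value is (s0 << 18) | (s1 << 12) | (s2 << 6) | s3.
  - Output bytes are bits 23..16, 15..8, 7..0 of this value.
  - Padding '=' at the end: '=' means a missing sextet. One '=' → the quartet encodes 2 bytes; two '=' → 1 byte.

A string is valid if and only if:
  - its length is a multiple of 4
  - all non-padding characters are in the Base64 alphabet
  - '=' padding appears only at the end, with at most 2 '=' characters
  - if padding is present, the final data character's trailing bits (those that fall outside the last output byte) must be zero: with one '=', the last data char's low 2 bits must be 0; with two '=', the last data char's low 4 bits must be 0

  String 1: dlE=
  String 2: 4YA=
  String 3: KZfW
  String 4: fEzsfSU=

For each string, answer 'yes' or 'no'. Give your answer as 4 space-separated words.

Answer: yes yes yes yes

Derivation:
String 1: 'dlE=' → valid
String 2: '4YA=' → valid
String 3: 'KZfW' → valid
String 4: 'fEzsfSU=' → valid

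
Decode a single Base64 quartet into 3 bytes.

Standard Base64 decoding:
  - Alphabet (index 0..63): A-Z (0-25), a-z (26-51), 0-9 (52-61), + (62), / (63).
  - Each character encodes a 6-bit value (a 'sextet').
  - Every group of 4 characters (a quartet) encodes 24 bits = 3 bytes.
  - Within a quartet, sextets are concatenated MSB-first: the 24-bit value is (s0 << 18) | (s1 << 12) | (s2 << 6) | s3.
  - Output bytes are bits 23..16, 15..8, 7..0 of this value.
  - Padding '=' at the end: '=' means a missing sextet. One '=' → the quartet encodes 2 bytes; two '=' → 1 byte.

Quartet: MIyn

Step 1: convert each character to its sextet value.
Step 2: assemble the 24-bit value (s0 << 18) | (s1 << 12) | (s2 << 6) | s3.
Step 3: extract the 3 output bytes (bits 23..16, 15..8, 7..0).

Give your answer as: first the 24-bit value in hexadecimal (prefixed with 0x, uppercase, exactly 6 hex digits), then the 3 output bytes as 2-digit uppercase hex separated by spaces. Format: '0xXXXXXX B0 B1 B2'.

Answer: 0x308CA7 30 8C A7

Derivation:
Sextets: M=12, I=8, y=50, n=39
24-bit: (12<<18) | (8<<12) | (50<<6) | 39
      = 0x300000 | 0x008000 | 0x000C80 | 0x000027
      = 0x308CA7
Bytes: (v>>16)&0xFF=30, (v>>8)&0xFF=8C, v&0xFF=A7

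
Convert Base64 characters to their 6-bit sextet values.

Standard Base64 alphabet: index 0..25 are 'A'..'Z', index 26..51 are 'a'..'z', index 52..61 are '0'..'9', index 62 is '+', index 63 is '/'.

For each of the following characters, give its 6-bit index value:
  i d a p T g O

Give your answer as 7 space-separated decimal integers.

Answer: 34 29 26 41 19 32 14

Derivation:
'i': a..z range, 26 + ord('i') − ord('a') = 34
'd': a..z range, 26 + ord('d') − ord('a') = 29
'a': a..z range, 26 + ord('a') − ord('a') = 26
'p': a..z range, 26 + ord('p') − ord('a') = 41
'T': A..Z range, ord('T') − ord('A') = 19
'g': a..z range, 26 + ord('g') − ord('a') = 32
'O': A..Z range, ord('O') − ord('A') = 14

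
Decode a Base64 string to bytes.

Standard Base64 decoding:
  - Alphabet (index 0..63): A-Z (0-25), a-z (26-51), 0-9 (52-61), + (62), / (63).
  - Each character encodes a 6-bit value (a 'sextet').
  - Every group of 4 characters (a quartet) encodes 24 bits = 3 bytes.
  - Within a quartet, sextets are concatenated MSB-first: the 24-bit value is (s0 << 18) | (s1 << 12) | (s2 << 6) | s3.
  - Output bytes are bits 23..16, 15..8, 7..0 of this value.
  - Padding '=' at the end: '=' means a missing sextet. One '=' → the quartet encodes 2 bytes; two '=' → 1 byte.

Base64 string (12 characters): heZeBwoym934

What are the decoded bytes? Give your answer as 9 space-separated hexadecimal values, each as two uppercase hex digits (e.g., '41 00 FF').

After char 0 ('h'=33): chars_in_quartet=1 acc=0x21 bytes_emitted=0
After char 1 ('e'=30): chars_in_quartet=2 acc=0x85E bytes_emitted=0
After char 2 ('Z'=25): chars_in_quartet=3 acc=0x21799 bytes_emitted=0
After char 3 ('e'=30): chars_in_quartet=4 acc=0x85E65E -> emit 85 E6 5E, reset; bytes_emitted=3
After char 4 ('B'=1): chars_in_quartet=1 acc=0x1 bytes_emitted=3
After char 5 ('w'=48): chars_in_quartet=2 acc=0x70 bytes_emitted=3
After char 6 ('o'=40): chars_in_quartet=3 acc=0x1C28 bytes_emitted=3
After char 7 ('y'=50): chars_in_quartet=4 acc=0x70A32 -> emit 07 0A 32, reset; bytes_emitted=6
After char 8 ('m'=38): chars_in_quartet=1 acc=0x26 bytes_emitted=6
After char 9 ('9'=61): chars_in_quartet=2 acc=0x9BD bytes_emitted=6
After char 10 ('3'=55): chars_in_quartet=3 acc=0x26F77 bytes_emitted=6
After char 11 ('4'=56): chars_in_quartet=4 acc=0x9BDDF8 -> emit 9B DD F8, reset; bytes_emitted=9

Answer: 85 E6 5E 07 0A 32 9B DD F8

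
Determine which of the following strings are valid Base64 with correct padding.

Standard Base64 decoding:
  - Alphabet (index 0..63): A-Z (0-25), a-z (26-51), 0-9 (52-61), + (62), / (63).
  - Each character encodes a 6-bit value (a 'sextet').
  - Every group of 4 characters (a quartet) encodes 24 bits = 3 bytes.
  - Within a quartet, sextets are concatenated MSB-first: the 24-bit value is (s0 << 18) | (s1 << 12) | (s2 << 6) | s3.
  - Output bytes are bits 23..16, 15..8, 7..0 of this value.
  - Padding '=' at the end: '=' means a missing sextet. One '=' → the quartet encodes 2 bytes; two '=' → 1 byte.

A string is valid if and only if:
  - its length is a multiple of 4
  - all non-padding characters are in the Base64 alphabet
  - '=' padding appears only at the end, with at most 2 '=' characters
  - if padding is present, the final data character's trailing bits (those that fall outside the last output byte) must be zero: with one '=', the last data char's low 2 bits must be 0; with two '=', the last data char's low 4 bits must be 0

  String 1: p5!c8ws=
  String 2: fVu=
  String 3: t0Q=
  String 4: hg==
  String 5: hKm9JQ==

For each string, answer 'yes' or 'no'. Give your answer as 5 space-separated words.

String 1: 'p5!c8ws=' → invalid (bad char(s): ['!'])
String 2: 'fVu=' → invalid (bad trailing bits)
String 3: 't0Q=' → valid
String 4: 'hg==' → valid
String 5: 'hKm9JQ==' → valid

Answer: no no yes yes yes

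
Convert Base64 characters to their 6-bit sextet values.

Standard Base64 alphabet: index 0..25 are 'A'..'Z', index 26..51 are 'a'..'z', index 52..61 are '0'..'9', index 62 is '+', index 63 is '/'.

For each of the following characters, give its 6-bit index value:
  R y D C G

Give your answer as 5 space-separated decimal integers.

'R': A..Z range, ord('R') − ord('A') = 17
'y': a..z range, 26 + ord('y') − ord('a') = 50
'D': A..Z range, ord('D') − ord('A') = 3
'C': A..Z range, ord('C') − ord('A') = 2
'G': A..Z range, ord('G') − ord('A') = 6

Answer: 17 50 3 2 6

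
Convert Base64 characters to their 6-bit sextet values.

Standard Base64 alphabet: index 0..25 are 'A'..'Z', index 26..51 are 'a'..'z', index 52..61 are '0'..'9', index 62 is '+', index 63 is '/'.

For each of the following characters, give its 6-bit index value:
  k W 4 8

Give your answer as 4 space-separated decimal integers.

'k': a..z range, 26 + ord('k') − ord('a') = 36
'W': A..Z range, ord('W') − ord('A') = 22
'4': 0..9 range, 52 + ord('4') − ord('0') = 56
'8': 0..9 range, 52 + ord('8') − ord('0') = 60

Answer: 36 22 56 60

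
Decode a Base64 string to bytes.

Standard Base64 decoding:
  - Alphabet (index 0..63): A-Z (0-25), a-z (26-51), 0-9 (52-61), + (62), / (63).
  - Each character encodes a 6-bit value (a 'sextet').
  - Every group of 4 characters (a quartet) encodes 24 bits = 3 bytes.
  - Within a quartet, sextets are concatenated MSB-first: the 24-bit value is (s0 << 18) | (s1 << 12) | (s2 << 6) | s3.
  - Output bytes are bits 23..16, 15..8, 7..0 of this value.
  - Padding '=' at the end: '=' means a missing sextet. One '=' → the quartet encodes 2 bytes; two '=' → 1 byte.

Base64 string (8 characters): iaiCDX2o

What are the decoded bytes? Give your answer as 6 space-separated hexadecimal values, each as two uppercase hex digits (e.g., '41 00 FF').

After char 0 ('i'=34): chars_in_quartet=1 acc=0x22 bytes_emitted=0
After char 1 ('a'=26): chars_in_quartet=2 acc=0x89A bytes_emitted=0
After char 2 ('i'=34): chars_in_quartet=3 acc=0x226A2 bytes_emitted=0
After char 3 ('C'=2): chars_in_quartet=4 acc=0x89A882 -> emit 89 A8 82, reset; bytes_emitted=3
After char 4 ('D'=3): chars_in_quartet=1 acc=0x3 bytes_emitted=3
After char 5 ('X'=23): chars_in_quartet=2 acc=0xD7 bytes_emitted=3
After char 6 ('2'=54): chars_in_quartet=3 acc=0x35F6 bytes_emitted=3
After char 7 ('o'=40): chars_in_quartet=4 acc=0xD7DA8 -> emit 0D 7D A8, reset; bytes_emitted=6

Answer: 89 A8 82 0D 7D A8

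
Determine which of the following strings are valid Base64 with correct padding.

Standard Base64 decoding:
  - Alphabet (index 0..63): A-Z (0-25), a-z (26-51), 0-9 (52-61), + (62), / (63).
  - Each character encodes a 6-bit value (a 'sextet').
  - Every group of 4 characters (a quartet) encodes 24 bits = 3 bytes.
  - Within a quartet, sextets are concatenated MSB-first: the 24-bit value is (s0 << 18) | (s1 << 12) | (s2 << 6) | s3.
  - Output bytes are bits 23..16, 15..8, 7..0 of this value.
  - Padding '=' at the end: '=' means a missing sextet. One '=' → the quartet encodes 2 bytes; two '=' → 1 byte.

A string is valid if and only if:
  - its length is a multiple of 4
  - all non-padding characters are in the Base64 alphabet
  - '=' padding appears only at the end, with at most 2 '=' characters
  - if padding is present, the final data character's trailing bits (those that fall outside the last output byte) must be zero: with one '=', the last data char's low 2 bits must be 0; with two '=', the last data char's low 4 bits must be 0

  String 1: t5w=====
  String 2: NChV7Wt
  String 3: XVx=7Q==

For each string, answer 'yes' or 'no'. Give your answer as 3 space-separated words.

Answer: no no no

Derivation:
String 1: 't5w=====' → invalid (5 pad chars (max 2))
String 2: 'NChV7Wt' → invalid (len=7 not mult of 4)
String 3: 'XVx=7Q==' → invalid (bad char(s): ['=']; '=' in middle)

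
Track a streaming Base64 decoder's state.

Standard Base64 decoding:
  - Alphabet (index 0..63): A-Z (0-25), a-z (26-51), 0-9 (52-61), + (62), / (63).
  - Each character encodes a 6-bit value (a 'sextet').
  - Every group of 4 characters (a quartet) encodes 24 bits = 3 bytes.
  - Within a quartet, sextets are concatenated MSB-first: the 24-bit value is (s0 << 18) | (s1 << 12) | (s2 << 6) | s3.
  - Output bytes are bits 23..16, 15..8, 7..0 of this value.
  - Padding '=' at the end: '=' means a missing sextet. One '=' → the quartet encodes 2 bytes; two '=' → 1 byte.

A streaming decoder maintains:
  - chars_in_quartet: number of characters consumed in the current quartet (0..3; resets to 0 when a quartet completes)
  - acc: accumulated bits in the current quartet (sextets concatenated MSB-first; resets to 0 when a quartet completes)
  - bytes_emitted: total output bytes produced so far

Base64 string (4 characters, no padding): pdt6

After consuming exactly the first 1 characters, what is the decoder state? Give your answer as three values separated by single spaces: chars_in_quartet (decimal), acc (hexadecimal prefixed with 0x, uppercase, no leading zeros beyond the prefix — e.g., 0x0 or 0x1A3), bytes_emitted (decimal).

After char 0 ('p'=41): chars_in_quartet=1 acc=0x29 bytes_emitted=0

Answer: 1 0x29 0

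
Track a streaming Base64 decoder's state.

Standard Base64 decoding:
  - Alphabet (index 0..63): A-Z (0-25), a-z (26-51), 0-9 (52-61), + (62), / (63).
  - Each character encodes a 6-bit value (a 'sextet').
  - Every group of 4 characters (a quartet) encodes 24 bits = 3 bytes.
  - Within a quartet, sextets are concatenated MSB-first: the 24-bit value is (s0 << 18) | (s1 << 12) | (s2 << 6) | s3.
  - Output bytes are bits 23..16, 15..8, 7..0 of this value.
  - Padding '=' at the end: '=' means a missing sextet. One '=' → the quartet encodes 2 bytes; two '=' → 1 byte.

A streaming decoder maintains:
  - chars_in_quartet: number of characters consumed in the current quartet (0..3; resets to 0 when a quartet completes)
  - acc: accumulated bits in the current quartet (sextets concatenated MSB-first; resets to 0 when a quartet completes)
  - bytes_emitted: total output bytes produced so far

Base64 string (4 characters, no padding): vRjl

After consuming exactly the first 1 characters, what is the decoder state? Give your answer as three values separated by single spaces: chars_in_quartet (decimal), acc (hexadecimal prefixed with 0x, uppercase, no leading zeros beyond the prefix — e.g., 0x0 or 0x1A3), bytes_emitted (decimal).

Answer: 1 0x2F 0

Derivation:
After char 0 ('v'=47): chars_in_quartet=1 acc=0x2F bytes_emitted=0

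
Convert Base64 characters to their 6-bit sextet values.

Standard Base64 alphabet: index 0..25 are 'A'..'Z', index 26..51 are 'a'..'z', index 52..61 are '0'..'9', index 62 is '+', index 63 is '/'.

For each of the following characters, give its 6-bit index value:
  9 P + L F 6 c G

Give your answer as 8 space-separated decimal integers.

Answer: 61 15 62 11 5 58 28 6

Derivation:
'9': 0..9 range, 52 + ord('9') − ord('0') = 61
'P': A..Z range, ord('P') − ord('A') = 15
'+': index 62
'L': A..Z range, ord('L') − ord('A') = 11
'F': A..Z range, ord('F') − ord('A') = 5
'6': 0..9 range, 52 + ord('6') − ord('0') = 58
'c': a..z range, 26 + ord('c') − ord('a') = 28
'G': A..Z range, ord('G') − ord('A') = 6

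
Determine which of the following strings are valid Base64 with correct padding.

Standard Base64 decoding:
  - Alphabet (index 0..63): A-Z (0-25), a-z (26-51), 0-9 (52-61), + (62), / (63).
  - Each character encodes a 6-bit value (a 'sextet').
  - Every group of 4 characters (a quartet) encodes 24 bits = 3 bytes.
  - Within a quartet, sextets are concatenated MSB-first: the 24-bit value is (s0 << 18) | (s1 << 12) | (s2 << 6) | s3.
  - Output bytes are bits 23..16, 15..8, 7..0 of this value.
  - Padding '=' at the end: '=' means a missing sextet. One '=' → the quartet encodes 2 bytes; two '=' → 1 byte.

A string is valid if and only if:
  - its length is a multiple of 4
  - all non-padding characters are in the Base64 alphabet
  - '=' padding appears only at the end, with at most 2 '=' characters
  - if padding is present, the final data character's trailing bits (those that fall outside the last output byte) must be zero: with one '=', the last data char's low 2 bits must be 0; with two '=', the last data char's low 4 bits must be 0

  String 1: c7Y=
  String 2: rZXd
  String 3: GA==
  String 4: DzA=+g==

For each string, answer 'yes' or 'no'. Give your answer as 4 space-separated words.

Answer: yes yes yes no

Derivation:
String 1: 'c7Y=' → valid
String 2: 'rZXd' → valid
String 3: 'GA==' → valid
String 4: 'DzA=+g==' → invalid (bad char(s): ['=']; '=' in middle)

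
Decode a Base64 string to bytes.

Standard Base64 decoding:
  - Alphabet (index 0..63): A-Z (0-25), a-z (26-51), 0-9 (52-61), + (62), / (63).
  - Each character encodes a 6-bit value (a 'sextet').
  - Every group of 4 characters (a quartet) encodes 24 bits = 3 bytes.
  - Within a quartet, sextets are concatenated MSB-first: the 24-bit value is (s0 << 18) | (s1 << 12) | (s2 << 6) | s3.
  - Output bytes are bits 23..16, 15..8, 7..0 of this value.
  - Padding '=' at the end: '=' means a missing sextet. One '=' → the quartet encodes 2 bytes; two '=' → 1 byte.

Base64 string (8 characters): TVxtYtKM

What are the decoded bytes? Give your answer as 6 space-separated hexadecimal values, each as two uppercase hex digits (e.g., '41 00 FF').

After char 0 ('T'=19): chars_in_quartet=1 acc=0x13 bytes_emitted=0
After char 1 ('V'=21): chars_in_quartet=2 acc=0x4D5 bytes_emitted=0
After char 2 ('x'=49): chars_in_quartet=3 acc=0x13571 bytes_emitted=0
After char 3 ('t'=45): chars_in_quartet=4 acc=0x4D5C6D -> emit 4D 5C 6D, reset; bytes_emitted=3
After char 4 ('Y'=24): chars_in_quartet=1 acc=0x18 bytes_emitted=3
After char 5 ('t'=45): chars_in_quartet=2 acc=0x62D bytes_emitted=3
After char 6 ('K'=10): chars_in_quartet=3 acc=0x18B4A bytes_emitted=3
After char 7 ('M'=12): chars_in_quartet=4 acc=0x62D28C -> emit 62 D2 8C, reset; bytes_emitted=6

Answer: 4D 5C 6D 62 D2 8C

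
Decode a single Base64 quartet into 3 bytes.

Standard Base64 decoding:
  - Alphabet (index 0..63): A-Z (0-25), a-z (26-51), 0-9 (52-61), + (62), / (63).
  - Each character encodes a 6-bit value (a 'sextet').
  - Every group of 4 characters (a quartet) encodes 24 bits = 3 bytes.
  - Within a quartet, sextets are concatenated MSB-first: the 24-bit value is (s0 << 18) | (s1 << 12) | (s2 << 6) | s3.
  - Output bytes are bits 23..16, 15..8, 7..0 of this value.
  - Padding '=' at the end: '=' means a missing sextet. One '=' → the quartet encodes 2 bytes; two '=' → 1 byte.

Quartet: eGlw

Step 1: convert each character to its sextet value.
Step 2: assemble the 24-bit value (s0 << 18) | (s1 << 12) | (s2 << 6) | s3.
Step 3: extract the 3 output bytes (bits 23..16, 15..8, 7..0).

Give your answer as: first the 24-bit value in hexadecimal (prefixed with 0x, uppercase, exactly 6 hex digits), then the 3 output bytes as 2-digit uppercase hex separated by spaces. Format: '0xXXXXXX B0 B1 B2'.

Sextets: e=30, G=6, l=37, w=48
24-bit: (30<<18) | (6<<12) | (37<<6) | 48
      = 0x780000 | 0x006000 | 0x000940 | 0x000030
      = 0x786970
Bytes: (v>>16)&0xFF=78, (v>>8)&0xFF=69, v&0xFF=70

Answer: 0x786970 78 69 70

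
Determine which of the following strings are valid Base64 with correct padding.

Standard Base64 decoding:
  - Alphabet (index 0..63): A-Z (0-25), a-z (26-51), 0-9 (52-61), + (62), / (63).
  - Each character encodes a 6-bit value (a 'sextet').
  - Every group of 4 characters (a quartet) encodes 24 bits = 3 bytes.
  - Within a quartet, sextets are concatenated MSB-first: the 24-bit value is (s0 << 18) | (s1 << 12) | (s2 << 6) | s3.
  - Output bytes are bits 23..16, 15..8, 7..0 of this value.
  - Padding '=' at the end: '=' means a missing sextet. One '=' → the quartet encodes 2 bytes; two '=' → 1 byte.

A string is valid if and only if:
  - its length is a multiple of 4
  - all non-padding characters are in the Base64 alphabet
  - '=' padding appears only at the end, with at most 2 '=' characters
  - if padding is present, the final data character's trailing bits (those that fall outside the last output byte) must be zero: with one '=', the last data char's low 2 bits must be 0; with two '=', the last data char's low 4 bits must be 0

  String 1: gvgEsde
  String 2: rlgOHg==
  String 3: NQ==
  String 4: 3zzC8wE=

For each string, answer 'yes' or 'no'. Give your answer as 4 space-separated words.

String 1: 'gvgEsde' → invalid (len=7 not mult of 4)
String 2: 'rlgOHg==' → valid
String 3: 'NQ==' → valid
String 4: '3zzC8wE=' → valid

Answer: no yes yes yes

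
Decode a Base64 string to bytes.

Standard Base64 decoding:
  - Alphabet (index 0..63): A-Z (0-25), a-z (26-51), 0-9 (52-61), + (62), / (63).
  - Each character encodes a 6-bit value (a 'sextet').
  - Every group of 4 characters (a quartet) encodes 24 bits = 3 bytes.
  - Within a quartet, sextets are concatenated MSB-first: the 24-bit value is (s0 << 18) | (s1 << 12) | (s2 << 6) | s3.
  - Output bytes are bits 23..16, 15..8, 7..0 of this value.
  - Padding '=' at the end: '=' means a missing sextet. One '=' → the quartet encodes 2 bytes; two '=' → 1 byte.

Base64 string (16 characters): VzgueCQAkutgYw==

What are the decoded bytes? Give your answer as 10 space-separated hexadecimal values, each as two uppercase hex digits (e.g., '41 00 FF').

After char 0 ('V'=21): chars_in_quartet=1 acc=0x15 bytes_emitted=0
After char 1 ('z'=51): chars_in_quartet=2 acc=0x573 bytes_emitted=0
After char 2 ('g'=32): chars_in_quartet=3 acc=0x15CE0 bytes_emitted=0
After char 3 ('u'=46): chars_in_quartet=4 acc=0x57382E -> emit 57 38 2E, reset; bytes_emitted=3
After char 4 ('e'=30): chars_in_quartet=1 acc=0x1E bytes_emitted=3
After char 5 ('C'=2): chars_in_quartet=2 acc=0x782 bytes_emitted=3
After char 6 ('Q'=16): chars_in_quartet=3 acc=0x1E090 bytes_emitted=3
After char 7 ('A'=0): chars_in_quartet=4 acc=0x782400 -> emit 78 24 00, reset; bytes_emitted=6
After char 8 ('k'=36): chars_in_quartet=1 acc=0x24 bytes_emitted=6
After char 9 ('u'=46): chars_in_quartet=2 acc=0x92E bytes_emitted=6
After char 10 ('t'=45): chars_in_quartet=3 acc=0x24BAD bytes_emitted=6
After char 11 ('g'=32): chars_in_quartet=4 acc=0x92EB60 -> emit 92 EB 60, reset; bytes_emitted=9
After char 12 ('Y'=24): chars_in_quartet=1 acc=0x18 bytes_emitted=9
After char 13 ('w'=48): chars_in_quartet=2 acc=0x630 bytes_emitted=9
Padding '==': partial quartet acc=0x630 -> emit 63; bytes_emitted=10

Answer: 57 38 2E 78 24 00 92 EB 60 63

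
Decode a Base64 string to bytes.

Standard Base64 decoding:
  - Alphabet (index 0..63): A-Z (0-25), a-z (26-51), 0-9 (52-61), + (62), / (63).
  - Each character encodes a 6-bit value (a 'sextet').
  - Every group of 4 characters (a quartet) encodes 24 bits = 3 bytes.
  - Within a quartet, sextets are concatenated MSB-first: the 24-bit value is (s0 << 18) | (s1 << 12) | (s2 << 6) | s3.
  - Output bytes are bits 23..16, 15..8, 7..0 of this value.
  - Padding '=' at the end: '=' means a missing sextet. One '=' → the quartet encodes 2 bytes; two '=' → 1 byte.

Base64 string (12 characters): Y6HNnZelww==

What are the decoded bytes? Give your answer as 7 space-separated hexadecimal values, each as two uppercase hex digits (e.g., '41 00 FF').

After char 0 ('Y'=24): chars_in_quartet=1 acc=0x18 bytes_emitted=0
After char 1 ('6'=58): chars_in_quartet=2 acc=0x63A bytes_emitted=0
After char 2 ('H'=7): chars_in_quartet=3 acc=0x18E87 bytes_emitted=0
After char 3 ('N'=13): chars_in_quartet=4 acc=0x63A1CD -> emit 63 A1 CD, reset; bytes_emitted=3
After char 4 ('n'=39): chars_in_quartet=1 acc=0x27 bytes_emitted=3
After char 5 ('Z'=25): chars_in_quartet=2 acc=0x9D9 bytes_emitted=3
After char 6 ('e'=30): chars_in_quartet=3 acc=0x2765E bytes_emitted=3
After char 7 ('l'=37): chars_in_quartet=4 acc=0x9D97A5 -> emit 9D 97 A5, reset; bytes_emitted=6
After char 8 ('w'=48): chars_in_quartet=1 acc=0x30 bytes_emitted=6
After char 9 ('w'=48): chars_in_quartet=2 acc=0xC30 bytes_emitted=6
Padding '==': partial quartet acc=0xC30 -> emit C3; bytes_emitted=7

Answer: 63 A1 CD 9D 97 A5 C3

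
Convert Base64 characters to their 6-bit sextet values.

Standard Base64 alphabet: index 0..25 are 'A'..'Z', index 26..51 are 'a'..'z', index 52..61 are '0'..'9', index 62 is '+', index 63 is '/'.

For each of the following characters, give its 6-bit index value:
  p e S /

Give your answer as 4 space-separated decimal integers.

'p': a..z range, 26 + ord('p') − ord('a') = 41
'e': a..z range, 26 + ord('e') − ord('a') = 30
'S': A..Z range, ord('S') − ord('A') = 18
'/': index 63

Answer: 41 30 18 63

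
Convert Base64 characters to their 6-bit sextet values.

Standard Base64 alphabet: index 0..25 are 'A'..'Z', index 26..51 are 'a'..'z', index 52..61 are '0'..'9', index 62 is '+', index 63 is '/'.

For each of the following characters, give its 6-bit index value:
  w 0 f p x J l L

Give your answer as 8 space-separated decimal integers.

Answer: 48 52 31 41 49 9 37 11

Derivation:
'w': a..z range, 26 + ord('w') − ord('a') = 48
'0': 0..9 range, 52 + ord('0') − ord('0') = 52
'f': a..z range, 26 + ord('f') − ord('a') = 31
'p': a..z range, 26 + ord('p') − ord('a') = 41
'x': a..z range, 26 + ord('x') − ord('a') = 49
'J': A..Z range, ord('J') − ord('A') = 9
'l': a..z range, 26 + ord('l') − ord('a') = 37
'L': A..Z range, ord('L') − ord('A') = 11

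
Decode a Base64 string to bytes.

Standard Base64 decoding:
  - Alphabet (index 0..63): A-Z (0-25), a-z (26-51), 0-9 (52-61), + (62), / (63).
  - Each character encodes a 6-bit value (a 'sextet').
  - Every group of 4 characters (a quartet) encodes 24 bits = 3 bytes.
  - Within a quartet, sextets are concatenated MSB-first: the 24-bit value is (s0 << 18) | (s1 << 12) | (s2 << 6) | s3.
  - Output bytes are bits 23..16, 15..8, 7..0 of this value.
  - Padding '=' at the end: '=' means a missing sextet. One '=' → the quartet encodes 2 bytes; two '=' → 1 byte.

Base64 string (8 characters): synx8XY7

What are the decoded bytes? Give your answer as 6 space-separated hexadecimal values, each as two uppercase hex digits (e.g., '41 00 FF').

After char 0 ('s'=44): chars_in_quartet=1 acc=0x2C bytes_emitted=0
After char 1 ('y'=50): chars_in_quartet=2 acc=0xB32 bytes_emitted=0
After char 2 ('n'=39): chars_in_quartet=3 acc=0x2CCA7 bytes_emitted=0
After char 3 ('x'=49): chars_in_quartet=4 acc=0xB329F1 -> emit B3 29 F1, reset; bytes_emitted=3
After char 4 ('8'=60): chars_in_quartet=1 acc=0x3C bytes_emitted=3
After char 5 ('X'=23): chars_in_quartet=2 acc=0xF17 bytes_emitted=3
After char 6 ('Y'=24): chars_in_quartet=3 acc=0x3C5D8 bytes_emitted=3
After char 7 ('7'=59): chars_in_quartet=4 acc=0xF1763B -> emit F1 76 3B, reset; bytes_emitted=6

Answer: B3 29 F1 F1 76 3B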